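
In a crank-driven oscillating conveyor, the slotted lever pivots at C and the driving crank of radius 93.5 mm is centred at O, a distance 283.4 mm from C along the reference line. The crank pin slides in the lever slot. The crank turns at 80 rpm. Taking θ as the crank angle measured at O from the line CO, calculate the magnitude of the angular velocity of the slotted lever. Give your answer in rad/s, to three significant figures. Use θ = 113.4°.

0.219

ω = 8.378 rad/s (from 80 rpm).
Crank pin A relative to C: A = (d + r cosθ, r sinθ); lever angle φ = atan2(r sinθ, d + r cosθ).
Differentiating tanφ: φ̇ = rω(d cosθ + r)/(d² + r² + 2dr cosθ).
d² + r² + 2dr cosθ = |CA|² = 0.0680106 m²;  d cosθ + r = -0.019052 m.
|ω_lever| = |0.0935·8.378·-0.019052| / 0.0680106 = 0.21943 rad/s.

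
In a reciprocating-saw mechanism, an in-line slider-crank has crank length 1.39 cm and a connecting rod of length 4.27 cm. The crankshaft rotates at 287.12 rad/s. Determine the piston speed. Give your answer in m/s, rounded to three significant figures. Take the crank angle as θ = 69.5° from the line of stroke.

ω = 287.1 rad/s
For an in-line slider-crank, x = r cosθ + √(L² − r² sin²θ), so v = −rω sinθ·[1 + r cosθ/√(L² − r² sin²θ)].
With r = 0.0139 m, L = 0.0427 m, θ = 69.5°: √(L² − r² sin²θ) = 0.040667 m.
v = −0.0139·287.1·0.93667·[1 + 0.0139·0.35021/0.040667] = -4.1857 m/s.
|v| = 4.1857 m/s.

4.19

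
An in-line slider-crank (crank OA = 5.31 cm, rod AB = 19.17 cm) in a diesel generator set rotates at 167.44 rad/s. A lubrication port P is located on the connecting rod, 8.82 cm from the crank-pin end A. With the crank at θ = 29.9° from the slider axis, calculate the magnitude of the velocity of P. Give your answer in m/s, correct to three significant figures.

ω = 167.4 rad/s.  Crank-pin speed |V_A| = rω = 8.8911 m/s, perpendicular to OA.
Rod angle: sinφ = −(r/L) sinθ ⇒ φ = -7.937°; ω_rod = −rω cosθ/√(L²−r²sin²θ) = -40.596 rad/s.
V_P = V_A + ω_rod × AP, with AP = 0.0882 m along the rod.
Components: V_Px = −rω sinθ − a·ω_rod·sinφ = -4.9265 m/s;  V_Py = rω cosθ + a·ω_rod·cosφ = +4.1614 m/s.
|V_P| = √(V_Px² + V_Py²) = 6.4488 m/s.

6.45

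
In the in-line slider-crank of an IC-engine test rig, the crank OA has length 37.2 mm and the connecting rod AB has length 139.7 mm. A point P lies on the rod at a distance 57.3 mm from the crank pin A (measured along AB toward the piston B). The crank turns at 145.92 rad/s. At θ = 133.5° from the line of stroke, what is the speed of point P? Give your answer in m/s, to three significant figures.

4.25

ω = 145.9 rad/s.  Crank-pin speed |V_A| = rω = 5.4282 m/s, perpendicular to OA.
Rod angle: sinφ = −(r/L) sinθ ⇒ φ = -11.137°; ω_rod = −rω cosθ/√(L²−r²sin²θ) = +27.26 rad/s.
V_P = V_A + ω_rod × AP, with AP = 0.0573 m along the rod.
Components: V_Px = −rω sinθ − a·ω_rod·sinφ = -3.6358 m/s;  V_Py = rω cosθ + a·ω_rod·cosφ = -2.2039 m/s.
|V_P| = √(V_Px² + V_Py²) = 4.2516 m/s.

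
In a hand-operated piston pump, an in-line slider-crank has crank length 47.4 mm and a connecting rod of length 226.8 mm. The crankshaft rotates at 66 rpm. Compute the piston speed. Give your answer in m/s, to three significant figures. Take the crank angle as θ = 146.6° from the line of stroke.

0.149

ω = 2π·66/60 = 6.912 rad/s
For an in-line slider-crank, x = r cosθ + √(L² − r² sin²θ), so v = −rω sinθ·[1 + r cosθ/√(L² − r² sin²θ)].
With r = 0.0474 m, L = 0.2268 m, θ = 146.6°: √(L² − r² sin²θ) = 0.22529 m.
v = −0.0474·6.912·0.55048·[1 + 0.0474·-0.83485/0.22529] = -0.14866 m/s.
|v| = 0.14866 m/s.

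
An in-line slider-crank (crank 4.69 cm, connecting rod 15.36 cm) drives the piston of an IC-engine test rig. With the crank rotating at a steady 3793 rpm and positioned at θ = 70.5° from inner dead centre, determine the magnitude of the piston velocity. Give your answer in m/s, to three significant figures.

ω = 2π·3793/60 = 397.2 rad/s
For an in-line slider-crank, x = r cosθ + √(L² − r² sin²θ), so v = −rω sinθ·[1 + r cosθ/√(L² − r² sin²θ)].
With r = 0.0469 m, L = 0.1536 m, θ = 70.5°: √(L² − r² sin²θ) = 0.1471 m.
v = −0.0469·397.2·0.94264·[1 + 0.0469·0.33381/0.1471] = -19.429 m/s.
|v| = 19.429 m/s.

19.4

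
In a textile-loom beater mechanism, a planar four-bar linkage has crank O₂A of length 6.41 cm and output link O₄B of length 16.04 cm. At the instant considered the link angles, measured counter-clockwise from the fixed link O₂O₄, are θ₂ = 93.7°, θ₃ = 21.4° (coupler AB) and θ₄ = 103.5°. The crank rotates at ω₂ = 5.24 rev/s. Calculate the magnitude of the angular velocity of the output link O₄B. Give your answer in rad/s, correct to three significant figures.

12.7

ω₂ = 32.92 rad/s (from 5.24 rev/s).
Differentiating the loop-closure r₂e^{iθ₂}+r₃e^{iθ₃}=r₁+r₄e^{iθ₄} gives r₂ω₂e^{iθ₂}+r₃ω₃e^{iθ₃}=r₄ω₄e^{iθ₄}.
Eliminating the other unknown: ω₄ = r₂ω₂ sin(θ₂−θ₃) / [r₄ sin(θ₄−θ₃)].
Numerator sine = +0.95266; denominator sine = +0.99051.
Result = 0.0641·32.92·(+0.95266) / (0.1604·(+0.99051)) = +12.654 rad/s; magnitude 12.654 rad/s.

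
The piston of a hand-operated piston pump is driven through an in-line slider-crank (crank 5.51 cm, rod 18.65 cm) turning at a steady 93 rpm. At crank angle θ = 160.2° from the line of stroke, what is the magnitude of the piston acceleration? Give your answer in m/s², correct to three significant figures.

3.71

ω = 2π·93/60 = 9.739 rad/s
x(θ) = r cosθ + √(L² − r² sin²θ); with ω constant, a = ω²·d²x/dθ².
d²x/dθ² = −r cosθ − r²(cos2θ)/√u − r⁴ sin²2θ/(4u^{3/2}),  u = L² − r² sin²θ = 0.0344339 m².
Substituting r = 0.0551 m, L = 0.1865 m, θ = 160.2°: d²x/dθ² = +0.03909 m.
a = ω²·d²x/dθ² = (9.739)²·(+0.03909) = +3.7075 m/s²;  |a| = 3.7075 m/s².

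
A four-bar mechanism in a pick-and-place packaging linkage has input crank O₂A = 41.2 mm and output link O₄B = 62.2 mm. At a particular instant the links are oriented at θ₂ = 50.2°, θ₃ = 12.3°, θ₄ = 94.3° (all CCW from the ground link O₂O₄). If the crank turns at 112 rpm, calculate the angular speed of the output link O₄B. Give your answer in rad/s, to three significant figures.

ω₂ = 11.73 rad/s (from 112 rpm).
Differentiating the loop-closure r₂e^{iθ₂}+r₃e^{iθ₃}=r₁+r₄e^{iθ₄} gives r₂ω₂e^{iθ₂}+r₃ω₃e^{iθ₃}=r₄ω₄e^{iθ₄}.
Eliminating the other unknown: ω₄ = r₂ω₂ sin(θ₂−θ₃) / [r₄ sin(θ₄−θ₃)].
Numerator sine = +0.61429; denominator sine = +0.99027.
Result = 0.0412·11.73·(+0.61429) / (0.0622·(+0.99027)) = +4.8192 rad/s; magnitude 4.8192 rad/s.

4.82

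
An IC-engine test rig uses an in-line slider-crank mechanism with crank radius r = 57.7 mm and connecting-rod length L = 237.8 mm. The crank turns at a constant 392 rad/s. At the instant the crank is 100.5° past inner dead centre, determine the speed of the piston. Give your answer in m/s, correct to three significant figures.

ω = 392 rad/s
For an in-line slider-crank, x = r cosθ + √(L² − r² sin²θ), so v = −rω sinθ·[1 + r cosθ/√(L² − r² sin²θ)].
With r = 0.0577 m, L = 0.2378 m, θ = 100.5°: √(L² − r² sin²θ) = 0.23093 m.
v = −0.0577·392·0.98325·[1 + 0.0577·-0.18224/0.23093] = -21.227 m/s.
|v| = 21.227 m/s.

21.2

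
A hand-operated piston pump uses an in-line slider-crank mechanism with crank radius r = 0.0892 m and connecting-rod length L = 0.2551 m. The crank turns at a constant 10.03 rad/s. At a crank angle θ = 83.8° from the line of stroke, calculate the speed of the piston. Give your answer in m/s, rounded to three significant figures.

ω = 10.03 rad/s
For an in-line slider-crank, x = r cosθ + √(L² − r² sin²θ), so v = −rω sinθ·[1 + r cosθ/√(L² − r² sin²θ)].
With r = 0.0892 m, L = 0.2551 m, θ = 83.8°: √(L² − r² sin²θ) = 0.23919 m.
v = −0.0892·10.03·0.99415·[1 + 0.0892·0.10800/0.23919] = -0.92527 m/s.
|v| = 0.92527 m/s.

0.925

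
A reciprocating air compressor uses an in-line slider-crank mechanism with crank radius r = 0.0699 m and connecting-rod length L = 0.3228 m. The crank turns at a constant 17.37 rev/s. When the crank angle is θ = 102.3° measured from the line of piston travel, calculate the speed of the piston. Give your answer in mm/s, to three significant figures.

ω = 2π·17.4 = 109.1 rad/s
For an in-line slider-crank, x = r cosθ + √(L² − r² sin²θ), so v = −rω sinθ·[1 + r cosθ/√(L² − r² sin²θ)].
With r = 0.0699 m, L = 0.3228 m, θ = 102.3°: √(L² − r² sin²θ) = 0.31549 m.
v = −0.0699·109.1·0.97705·[1 + 0.0699·-0.21303/0.31549] = -7.1019 m/s.
|v| = 7.1019 m/s = 7101.9 mm/s.

7100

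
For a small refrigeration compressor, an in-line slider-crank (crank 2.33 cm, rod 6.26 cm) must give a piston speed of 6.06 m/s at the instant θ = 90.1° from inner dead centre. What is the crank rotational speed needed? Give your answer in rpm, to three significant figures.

For an in-line slider-crank, |v_piston| = rω|sinθ|·[1 + r cosθ/√(L² − r² sin²θ)].
With r = 0.0233 m, L = 0.0626 m, θ = 90.1°: the bracketed kinematic factor |dx/dθ| = 0.023284 m.
ω = v/|dx/dθ| = 6.06/0.023284 = 260.27 rad/s.
N = 60ω/(2π) = 2485.4 rpm.

2490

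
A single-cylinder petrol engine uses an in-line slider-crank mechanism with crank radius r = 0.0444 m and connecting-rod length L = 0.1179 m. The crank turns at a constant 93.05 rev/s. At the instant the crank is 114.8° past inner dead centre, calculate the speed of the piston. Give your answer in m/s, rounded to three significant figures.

19.6

ω = 2π·93 = 584.7 rad/s
For an in-line slider-crank, x = r cosθ + √(L² − r² sin²θ), so v = −rω sinθ·[1 + r cosθ/√(L² − r² sin²θ)].
With r = 0.0444 m, L = 0.1179 m, θ = 114.8°: √(L² − r² sin²θ) = 0.1108 m.
v = −0.0444·584.7·0.90778·[1 + 0.0444·-0.41945/0.1108] = -19.604 m/s.
|v| = 19.604 m/s.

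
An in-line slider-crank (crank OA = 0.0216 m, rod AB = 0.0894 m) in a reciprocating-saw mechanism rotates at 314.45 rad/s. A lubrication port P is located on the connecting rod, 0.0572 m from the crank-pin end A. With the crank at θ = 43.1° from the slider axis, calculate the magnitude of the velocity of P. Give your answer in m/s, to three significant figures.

ω = 314.4 rad/s.  Crank-pin speed |V_A| = rω = 6.7921 m/s, perpendicular to OA.
Rod angle: sinφ = −(r/L) sinθ ⇒ φ = -9.502°; ω_rod = −rω cosθ/√(L²−r²sin²θ) = -56.245 rad/s.
V_P = V_A + ω_rod × AP, with AP = 0.0572 m along the rod.
Components: V_Px = −rω sinθ − a·ω_rod·sinφ = -5.172 m/s;  V_Py = rω cosθ + a·ω_rod·cosφ = +1.7863 m/s.
|V_P| = √(V_Px² + V_Py²) = 5.4718 m/s.

5.47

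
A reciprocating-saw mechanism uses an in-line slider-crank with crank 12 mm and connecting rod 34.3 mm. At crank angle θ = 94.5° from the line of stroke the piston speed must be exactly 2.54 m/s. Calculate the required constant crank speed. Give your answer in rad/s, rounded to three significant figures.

219

For an in-line slider-crank, |v_piston| = rω|sinθ|·[1 + r cosθ/√(L² − r² sin²θ)].
With r = 0.012 m, L = 0.0343 m, θ = 94.5°: the bracketed kinematic factor |dx/dθ| = 0.011613 m.
ω = v/|dx/dθ| = 2.54/0.011613 = 218.73 rad/s.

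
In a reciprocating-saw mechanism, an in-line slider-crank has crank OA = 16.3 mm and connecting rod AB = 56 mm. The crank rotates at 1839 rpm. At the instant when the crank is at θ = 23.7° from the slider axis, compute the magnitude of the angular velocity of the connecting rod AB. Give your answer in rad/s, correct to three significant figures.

51.7

ω = 192.6 rad/s (converted from 1839 rpm).
The rod makes angle φ with the slider axis where L sinφ = r sinθ; differentiating, L cosφ·φ̇ = r ω cosθ.
L cosφ = √(L² − r² sin²θ) = 0.055615 m.
|ω_rod| = r ω |cosθ| / √(L² − r² sin²θ) = 0.0163·192.6·0.91566/0.055615 = 51.682 rad/s.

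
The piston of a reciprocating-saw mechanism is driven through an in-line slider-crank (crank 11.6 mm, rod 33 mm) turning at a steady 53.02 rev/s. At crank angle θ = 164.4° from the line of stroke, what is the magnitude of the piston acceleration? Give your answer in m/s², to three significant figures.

ω = 2π·53 = 333.1 rad/s
x(θ) = r cosθ + √(L² − r² sin²θ); with ω constant, a = ω²·d²x/dθ².
d²x/dθ² = −r cosθ − r²(cos2θ)/√u − r⁴ sin²2θ/(4u^{3/2}),  u = L² − r² sin²θ = 0.00107927 m².
Substituting r = 0.0116 m, L = 0.033 m, θ = 164.4°: d²x/dθ² = +0.0076349 m.
a = ω²·d²x/dθ² = (333.1)²·(+0.0076349) = +847.31 m/s²;  |a| = 847.31 m/s².

847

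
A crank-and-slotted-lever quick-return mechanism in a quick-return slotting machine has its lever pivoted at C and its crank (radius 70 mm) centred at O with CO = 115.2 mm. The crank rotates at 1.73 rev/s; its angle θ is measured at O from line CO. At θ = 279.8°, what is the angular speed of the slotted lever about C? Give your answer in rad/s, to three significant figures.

3.26

ω = 10.87 rad/s (from 1.73 rev/s).
Crank pin A relative to C: A = (d + r cosθ, r sinθ); lever angle φ = atan2(r sinθ, d + r cosθ).
Differentiating tanφ: φ̇ = rω(d cosθ + r)/(d² + r² + 2dr cosθ).
d² + r² + 2dr cosθ = |CA|² = 0.0209162 m²;  d cosθ + r = +0.089608 m.
|ω_lever| = |0.07·10.87·+0.089608| / 0.0209162 = 3.2598 rad/s.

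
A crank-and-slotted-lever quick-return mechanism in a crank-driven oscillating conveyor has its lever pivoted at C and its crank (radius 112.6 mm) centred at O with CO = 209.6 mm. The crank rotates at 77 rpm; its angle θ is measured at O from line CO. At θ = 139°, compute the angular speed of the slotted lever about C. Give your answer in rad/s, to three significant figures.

1.97

ω = 8.063 rad/s (from 77 rpm).
Crank pin A relative to C: A = (d + r cosθ, r sinθ); lever angle φ = atan2(r sinθ, d + r cosθ).
Differentiating tanφ: φ̇ = rω(d cosθ + r)/(d² + r² + 2dr cosθ).
d² + r² + 2dr cosθ = |CA|² = 0.0209872 m²;  d cosθ + r = -0.045587 m.
|ω_lever| = |0.1126·8.063·-0.045587| / 0.0209872 = 1.9722 rad/s.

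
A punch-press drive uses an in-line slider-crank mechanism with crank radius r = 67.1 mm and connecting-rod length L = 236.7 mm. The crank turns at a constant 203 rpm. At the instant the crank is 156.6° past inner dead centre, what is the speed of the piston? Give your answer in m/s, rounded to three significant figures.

ω = 2π·203/60 = 21.26 rad/s
For an in-line slider-crank, x = r cosθ + √(L² − r² sin²θ), so v = −rω sinθ·[1 + r cosθ/√(L² − r² sin²θ)].
With r = 0.0671 m, L = 0.2367 m, θ = 156.6°: √(L² − r² sin²θ) = 0.2352 m.
v = −0.0671·21.26·0.39715·[1 + 0.0671·-0.91775/0.2352] = -0.41817 m/s.
|v| = 0.41817 m/s.

0.418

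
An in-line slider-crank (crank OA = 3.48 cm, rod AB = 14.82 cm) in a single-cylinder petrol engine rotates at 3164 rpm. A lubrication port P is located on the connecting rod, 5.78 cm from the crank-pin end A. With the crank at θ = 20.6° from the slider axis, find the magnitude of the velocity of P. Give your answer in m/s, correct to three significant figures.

7.92

ω = 331.3 rad/s.  Crank-pin speed |V_A| = rω = 11.53 m/s, perpendicular to OA.
Rod angle: sinφ = −(r/L) sinθ ⇒ φ = -4.739°; ω_rod = −rω cosθ/√(L²−r²sin²θ) = -73.078 rad/s.
V_P = V_A + ω_rod × AP, with AP = 0.0578 m along the rod.
Components: V_Px = −rω sinθ − a·ω_rod·sinφ = -4.4058 m/s;  V_Py = rω cosθ + a·ω_rod·cosφ = +6.5837 m/s.
|V_P| = √(V_Px² + V_Py²) = 7.9219 m/s.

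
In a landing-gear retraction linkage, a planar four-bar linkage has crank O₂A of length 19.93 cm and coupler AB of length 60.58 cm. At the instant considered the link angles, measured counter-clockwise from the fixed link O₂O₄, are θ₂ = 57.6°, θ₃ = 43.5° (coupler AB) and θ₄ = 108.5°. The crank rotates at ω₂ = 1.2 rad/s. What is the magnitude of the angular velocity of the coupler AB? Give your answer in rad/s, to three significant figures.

0.338

ω₂ = 1.2 rad/s
Differentiating the loop-closure r₂e^{iθ₂}+r₃e^{iθ₃}=r₁+r₄e^{iθ₄} gives r₂ω₂e^{iθ₂}+r₃ω₃e^{iθ₃}=r₄ω₄e^{iθ₄}.
Eliminating the other unknown: ω₃ = r₂ω₂ sin(θ₄−θ₂) / [r₃ sin(θ₃−θ₄)].
Numerator sine = +0.77605; denominator sine = -0.90631.
Result = 0.1993·1.2·(+0.77605) / (0.6058·(-0.90631)) = -0.33804 rad/s; magnitude 0.33804 rad/s.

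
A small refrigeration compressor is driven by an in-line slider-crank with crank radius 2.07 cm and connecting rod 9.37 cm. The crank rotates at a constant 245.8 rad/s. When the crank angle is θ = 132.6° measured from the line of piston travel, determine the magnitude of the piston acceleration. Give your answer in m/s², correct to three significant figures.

866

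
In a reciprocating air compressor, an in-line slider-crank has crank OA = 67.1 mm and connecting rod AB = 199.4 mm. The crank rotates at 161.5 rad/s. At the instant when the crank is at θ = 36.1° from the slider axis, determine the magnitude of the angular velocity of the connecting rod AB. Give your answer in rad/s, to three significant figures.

44.8

ω = 161.5 rad/s
The rod makes angle φ with the slider axis where L sinφ = r sinθ; differentiating, L cosφ·φ̇ = r ω cosθ.
L cosφ = √(L² − r² sin²θ) = 0.19544 m.
|ω_rod| = r ω |cosθ| / √(L² − r² sin²θ) = 0.0671·161.5·0.80799/0.19544 = 44.801 rad/s.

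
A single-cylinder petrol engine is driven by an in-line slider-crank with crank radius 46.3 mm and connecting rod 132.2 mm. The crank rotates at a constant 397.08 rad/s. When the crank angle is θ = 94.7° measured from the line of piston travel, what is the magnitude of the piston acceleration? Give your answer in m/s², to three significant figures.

ω = 397.1 rad/s
x(θ) = r cosθ + √(L² − r² sin²θ); with ω constant, a = ω²·d²x/dθ².
d²x/dθ² = −r cosθ − r²(cos2θ)/√u − r⁴ sin²2θ/(4u^{3/2}),  u = L² − r² sin²θ = 0.0153475 m².
Substituting r = 0.0463 m, L = 0.1322 m, θ = 94.7°: d²x/dθ² = +0.020849 m.
a = ω²·d²x/dθ² = (397.1)²·(+0.020849) = +3287.3 m/s²;  |a| = 3287.3 m/s².

3290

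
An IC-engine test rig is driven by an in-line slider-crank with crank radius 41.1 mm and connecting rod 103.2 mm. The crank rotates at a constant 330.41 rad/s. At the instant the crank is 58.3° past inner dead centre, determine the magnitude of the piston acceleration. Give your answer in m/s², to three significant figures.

1580

ω = 330.4 rad/s
x(θ) = r cosθ + √(L² − r² sin²θ); with ω constant, a = ω²·d²x/dθ².
d²x/dθ² = −r cosθ − r²(cos2θ)/√u − r⁴ sin²2θ/(4u^{3/2}),  u = L² − r² sin²θ = 0.00942746 m².
Substituting r = 0.0411 m, L = 0.1032 m, θ = 58.3°: d²x/dθ² = -0.01443 m.
a = ω²·d²x/dθ² = (330.4)²·(-0.01443) = -1575.3 m/s²;  |a| = 1575.3 m/s².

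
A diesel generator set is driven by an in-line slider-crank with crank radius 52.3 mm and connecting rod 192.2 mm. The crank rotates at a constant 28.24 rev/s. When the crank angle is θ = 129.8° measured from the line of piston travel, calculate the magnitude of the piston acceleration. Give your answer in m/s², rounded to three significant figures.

ω = 2π·28.2 = 177.4 rad/s
x(θ) = r cosθ + √(L² − r² sin²θ); with ω constant, a = ω²·d²x/dθ².
d²x/dθ² = −r cosθ − r²(cos2θ)/√u − r⁴ sin²2θ/(4u^{3/2}),  u = L² − r² sin²θ = 0.0353263 m².
Substituting r = 0.0523 m, L = 0.1922 m, θ = 129.8°: d²x/dθ² = +0.035832 m.
a = ω²·d²x/dθ² = (177.4)²·(+0.035832) = +1128.1 m/s²;  |a| = 1128.1 m/s².

1130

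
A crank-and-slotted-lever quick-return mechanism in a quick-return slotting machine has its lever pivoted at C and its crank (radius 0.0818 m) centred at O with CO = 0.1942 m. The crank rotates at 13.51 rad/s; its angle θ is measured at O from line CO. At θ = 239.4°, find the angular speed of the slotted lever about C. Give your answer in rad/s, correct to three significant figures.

ω = 13.51 rad/s
Crank pin A relative to C: A = (d + r cosθ, r sinθ); lever angle φ = atan2(r sinθ, d + r cosθ).
Differentiating tanφ: φ̇ = rω(d cosθ + r)/(d² + r² + 2dr cosθ).
d² + r² + 2dr cosθ = |CA|² = 0.0282321 m²;  d cosθ + r = -0.017056 m.
|ω_lever| = |0.0818·13.51·-0.017056| / 0.0282321 = 0.66764 rad/s.

0.668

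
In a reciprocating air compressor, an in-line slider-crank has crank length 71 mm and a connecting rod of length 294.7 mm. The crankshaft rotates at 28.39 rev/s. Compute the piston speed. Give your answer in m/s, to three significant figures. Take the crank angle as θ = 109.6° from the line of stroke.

10.9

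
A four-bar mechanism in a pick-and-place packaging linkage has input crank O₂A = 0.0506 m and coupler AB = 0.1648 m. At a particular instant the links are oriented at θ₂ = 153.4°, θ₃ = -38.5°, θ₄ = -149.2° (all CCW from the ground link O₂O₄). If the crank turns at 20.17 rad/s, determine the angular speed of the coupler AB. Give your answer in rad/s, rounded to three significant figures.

ω₂ = 20.17 rad/s
Differentiating the loop-closure r₂e^{iθ₂}+r₃e^{iθ₃}=r₁+r₄e^{iθ₄} gives r₂ω₂e^{iθ₂}+r₃ω₃e^{iθ₃}=r₄ω₄e^{iθ₄}.
Eliminating the other unknown: ω₃ = r₂ω₂ sin(θ₄−θ₂) / [r₃ sin(θ₃−θ₄)].
Numerator sine = +0.84245; denominator sine = +0.93544.
Result = 0.0506·20.17·(+0.84245) / (0.1648·(+0.93544)) = +5.5773 rad/s; magnitude 5.5773 rad/s.

5.58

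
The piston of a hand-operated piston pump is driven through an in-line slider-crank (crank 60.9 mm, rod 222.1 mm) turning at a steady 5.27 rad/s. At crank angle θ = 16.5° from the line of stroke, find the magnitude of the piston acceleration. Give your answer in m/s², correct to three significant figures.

ω = 5.27 rad/s
x(θ) = r cosθ + √(L² − r² sin²θ); with ω constant, a = ω²·d²x/dθ².
d²x/dθ² = −r cosθ − r²(cos2θ)/√u − r⁴ sin²2θ/(4u^{3/2}),  u = L² − r² sin²θ = 0.0490292 m².
Substituting r = 0.0609 m, L = 0.2221 m, θ = 16.5°: d²x/dθ² = -0.072534 m.
a = ω²·d²x/dθ² = (5.27)²·(-0.072534) = -2.0145 m/s²;  |a| = 2.0145 m/s².

2.01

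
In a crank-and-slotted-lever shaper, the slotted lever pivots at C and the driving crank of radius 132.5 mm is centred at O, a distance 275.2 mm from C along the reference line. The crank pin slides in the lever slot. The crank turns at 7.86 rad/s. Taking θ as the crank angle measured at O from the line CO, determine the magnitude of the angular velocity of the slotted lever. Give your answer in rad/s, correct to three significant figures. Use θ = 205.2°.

ω = 7.86 rad/s
Crank pin A relative to C: A = (d + r cosθ, r sinθ); lever angle φ = atan2(r sinθ, d + r cosθ).
Differentiating tanφ: φ̇ = rω(d cosθ + r)/(d² + r² + 2dr cosθ).
d² + r² + 2dr cosθ = |CA|² = 0.0273041 m²;  d cosθ + r = -0.11651 m.
|ω_lever| = |0.1325·7.86·-0.11651| / 0.0273041 = 4.4439 rad/s.

4.44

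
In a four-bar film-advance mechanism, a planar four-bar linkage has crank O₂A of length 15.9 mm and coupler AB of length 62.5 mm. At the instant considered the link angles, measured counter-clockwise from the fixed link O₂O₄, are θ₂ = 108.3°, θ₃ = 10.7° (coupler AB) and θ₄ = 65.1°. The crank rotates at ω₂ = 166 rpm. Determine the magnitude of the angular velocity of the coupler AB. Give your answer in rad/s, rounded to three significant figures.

3.72

ω₂ = 17.38 rad/s (from 166 rpm).
Differentiating the loop-closure r₂e^{iθ₂}+r₃e^{iθ₃}=r₁+r₄e^{iθ₄} gives r₂ω₂e^{iθ₂}+r₃ω₃e^{iθ₃}=r₄ω₄e^{iθ₄}.
Eliminating the other unknown: ω₃ = r₂ω₂ sin(θ₄−θ₂) / [r₃ sin(θ₃−θ₄)].
Numerator sine = -0.68455; denominator sine = -0.81310.
Result = 0.0159·17.38·(-0.68455) / (0.0625·(-0.81310)) = +3.7232 rad/s; magnitude 3.7232 rad/s.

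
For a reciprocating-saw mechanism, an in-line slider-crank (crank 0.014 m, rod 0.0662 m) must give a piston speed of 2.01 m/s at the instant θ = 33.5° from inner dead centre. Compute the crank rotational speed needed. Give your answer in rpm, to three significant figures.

2110

For an in-line slider-crank, |v_piston| = rω|sinθ|·[1 + r cosθ/√(L² − r² sin²θ)].
With r = 0.014 m, L = 0.0662 m, θ = 33.5°: the bracketed kinematic factor |dx/dθ| = 0.0090992 m.
ω = v/|dx/dθ| = 2.01/0.0090992 = 220.9 rad/s.
N = 60ω/(2π) = 2109.4 rpm.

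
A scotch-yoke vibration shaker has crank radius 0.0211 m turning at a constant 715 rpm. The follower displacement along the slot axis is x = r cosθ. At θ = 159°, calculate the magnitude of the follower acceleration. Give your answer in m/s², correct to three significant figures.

110

ω = 74.87 rad/s (from 715 rpm).
x = r cosθ ⇒ ẍ = −rω² cosθ (ω constant).
|a| = rω²|cosθ| = 0.0211·(74.87)²·|cos 159°| = 110.43 m/s².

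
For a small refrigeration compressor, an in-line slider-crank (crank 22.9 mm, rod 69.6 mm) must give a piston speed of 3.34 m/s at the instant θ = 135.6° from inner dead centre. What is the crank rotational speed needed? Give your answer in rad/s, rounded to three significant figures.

275

For an in-line slider-crank, |v_piston| = rω|sinθ|·[1 + r cosθ/√(L² − r² sin²θ)].
With r = 0.0229 m, L = 0.0696 m, θ = 135.6°: the bracketed kinematic factor |dx/dθ| = 0.012152 m.
ω = v/|dx/dθ| = 3.34/0.012152 = 274.86 rad/s.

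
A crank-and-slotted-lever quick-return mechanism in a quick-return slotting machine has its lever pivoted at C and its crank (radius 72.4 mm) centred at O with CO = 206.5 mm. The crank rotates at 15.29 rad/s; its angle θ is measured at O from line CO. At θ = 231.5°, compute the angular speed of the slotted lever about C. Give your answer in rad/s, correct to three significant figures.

ω = 15.29 rad/s
Crank pin A relative to C: A = (d + r cosθ, r sinθ); lever angle φ = atan2(r sinθ, d + r cosθ).
Differentiating tanφ: φ̇ = rω(d cosθ + r)/(d² + r² + 2dr cosθ).
d² + r² + 2dr cosθ = |CA|² = 0.0292701 m²;  d cosθ + r = -0.056149 m.
|ω_lever| = |0.0724·15.29·-0.056149| / 0.0292701 = 2.1236 rad/s.

2.12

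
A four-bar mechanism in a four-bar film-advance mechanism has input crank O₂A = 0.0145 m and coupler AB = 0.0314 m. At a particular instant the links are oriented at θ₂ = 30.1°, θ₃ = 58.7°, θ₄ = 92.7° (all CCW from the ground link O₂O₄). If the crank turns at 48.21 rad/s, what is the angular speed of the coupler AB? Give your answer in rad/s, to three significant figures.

ω₂ = 48.21 rad/s
Differentiating the loop-closure r₂e^{iθ₂}+r₃e^{iθ₃}=r₁+r₄e^{iθ₄} gives r₂ω₂e^{iθ₂}+r₃ω₃e^{iθ₃}=r₄ω₄e^{iθ₄}.
Eliminating the other unknown: ω₃ = r₂ω₂ sin(θ₄−θ₂) / [r₃ sin(θ₃−θ₄)].
Numerator sine = +0.88782; denominator sine = -0.55919.
Result = 0.0145·48.21·(+0.88782) / (0.0314·(-0.55919)) = -35.346 rad/s; magnitude 35.346 rad/s.

35.3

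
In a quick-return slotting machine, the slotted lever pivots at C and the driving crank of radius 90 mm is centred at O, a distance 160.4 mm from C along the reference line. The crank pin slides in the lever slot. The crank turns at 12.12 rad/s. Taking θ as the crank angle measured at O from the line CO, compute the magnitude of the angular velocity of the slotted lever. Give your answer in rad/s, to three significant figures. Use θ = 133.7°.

1.64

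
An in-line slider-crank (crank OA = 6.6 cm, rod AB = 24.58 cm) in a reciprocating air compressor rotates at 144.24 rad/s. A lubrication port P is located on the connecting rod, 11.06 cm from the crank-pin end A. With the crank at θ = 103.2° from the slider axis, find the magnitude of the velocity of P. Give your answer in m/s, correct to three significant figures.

9.08

ω = 144.2 rad/s.  Crank-pin speed |V_A| = rω = 9.5198 m/s, perpendicular to OA.
Rod angle: sinφ = −(r/L) sinθ ⇒ φ = -15.154°; ω_rod = −rω cosθ/√(L²−r²sin²θ) = +9.1627 rad/s.
V_P = V_A + ω_rod × AP, with AP = 0.1106 m along the rod.
Components: V_Px = −rω sinθ − a·ω_rod·sinφ = -9.0034 m/s;  V_Py = rω cosθ + a·ω_rod·cosφ = -1.1957 m/s.
|V_P| = √(V_Px² + V_Py²) = 9.0825 m/s.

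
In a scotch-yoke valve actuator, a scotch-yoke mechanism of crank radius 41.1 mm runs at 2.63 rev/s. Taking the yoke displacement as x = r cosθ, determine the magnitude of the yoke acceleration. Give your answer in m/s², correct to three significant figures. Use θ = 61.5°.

5.36

ω = 16.52 rad/s (from 2.63 rev/s).
x = r cosθ ⇒ ẍ = −rω² cosθ (ω constant).
|a| = rω²|cosθ| = 0.0411·(16.52)²·|cos 61.5°| = 5.3552 m/s².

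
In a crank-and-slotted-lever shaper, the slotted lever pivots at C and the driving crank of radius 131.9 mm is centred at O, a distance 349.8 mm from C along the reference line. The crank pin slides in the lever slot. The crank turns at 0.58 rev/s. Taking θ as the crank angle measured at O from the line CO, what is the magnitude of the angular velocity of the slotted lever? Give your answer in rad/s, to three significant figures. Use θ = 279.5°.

ω = 3.644 rad/s (from 0.58 rev/s).
Crank pin A relative to C: A = (d + r cosθ, r sinθ); lever angle φ = atan2(r sinθ, d + r cosθ).
Differentiating tanφ: φ̇ = rω(d cosθ + r)/(d² + r² + 2dr cosθ).
d² + r² + 2dr cosθ = |CA|² = 0.154988 m²;  d cosθ + r = +0.18963 m.
|ω_lever| = |0.1319·3.644·+0.18963| / 0.154988 = 0.58813 rad/s.

0.588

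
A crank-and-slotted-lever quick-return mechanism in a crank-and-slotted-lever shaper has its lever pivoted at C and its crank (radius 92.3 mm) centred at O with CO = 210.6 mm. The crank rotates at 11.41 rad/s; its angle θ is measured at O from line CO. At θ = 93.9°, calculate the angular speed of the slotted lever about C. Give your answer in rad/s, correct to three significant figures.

1.63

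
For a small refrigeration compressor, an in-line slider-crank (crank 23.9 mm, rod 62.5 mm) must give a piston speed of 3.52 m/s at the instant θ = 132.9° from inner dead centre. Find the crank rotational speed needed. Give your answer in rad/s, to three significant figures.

276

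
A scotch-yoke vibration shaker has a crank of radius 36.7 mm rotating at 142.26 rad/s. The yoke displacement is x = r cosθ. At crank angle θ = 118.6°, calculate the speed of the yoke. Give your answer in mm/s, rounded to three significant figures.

ω = 142.3 rad/s
x = r cosθ ⇒ ẋ = −rω sinθ.
|v| = rω|sinθ| = 0.0367·142.3·|sin 118.6°| = 4.5839 m/s = 4583.9 mm/s.

4580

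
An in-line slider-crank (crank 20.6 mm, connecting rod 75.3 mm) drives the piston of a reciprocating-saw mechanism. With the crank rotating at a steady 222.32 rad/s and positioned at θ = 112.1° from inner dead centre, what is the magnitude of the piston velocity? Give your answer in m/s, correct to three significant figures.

3.79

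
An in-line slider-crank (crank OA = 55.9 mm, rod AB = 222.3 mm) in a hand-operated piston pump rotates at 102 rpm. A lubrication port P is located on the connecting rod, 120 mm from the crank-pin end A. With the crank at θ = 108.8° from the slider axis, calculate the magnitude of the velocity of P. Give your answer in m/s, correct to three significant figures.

ω = 10.68 rad/s.  Crank-pin speed |V_A| = rω = 0.59709 m/s, perpendicular to OA.
Rod angle: sinφ = −(r/L) sinθ ⇒ φ = -13.771°; ω_rod = −rω cosθ/√(L²−r²sin²θ) = +0.89121 rad/s.
V_P = V_A + ω_rod × AP, with AP = 0.12 m along the rod.
Components: V_Px = −rω sinθ − a·ω_rod·sinφ = -0.53978 m/s;  V_Py = rω cosθ + a·ω_rod·cosφ = -0.08855 m/s.
|V_P| = √(V_Px² + V_Py²) = 0.54699 m/s.

0.547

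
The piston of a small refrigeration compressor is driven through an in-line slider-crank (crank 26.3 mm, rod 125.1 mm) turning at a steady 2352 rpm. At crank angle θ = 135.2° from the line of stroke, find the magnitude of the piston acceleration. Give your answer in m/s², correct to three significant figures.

1130

ω = 2π·2352/60 = 246.3 rad/s
x(θ) = r cosθ + √(L² − r² sin²θ); with ω constant, a = ω²·d²x/dθ².
d²x/dθ² = −r cosθ − r²(cos2θ)/√u − r⁴ sin²2θ/(4u^{3/2}),  u = L² − r² sin²θ = 0.0153066 m².
Substituting r = 0.0263 m, L = 0.1251 m, θ = 135.2°: d²x/dθ² = +0.01856 m.
a = ω²·d²x/dθ² = (246.3)²·(+0.01856) = +1125.9 m/s²;  |a| = 1125.9 m/s².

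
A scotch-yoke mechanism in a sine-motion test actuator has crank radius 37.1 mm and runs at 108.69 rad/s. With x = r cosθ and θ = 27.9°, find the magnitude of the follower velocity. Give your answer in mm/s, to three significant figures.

1890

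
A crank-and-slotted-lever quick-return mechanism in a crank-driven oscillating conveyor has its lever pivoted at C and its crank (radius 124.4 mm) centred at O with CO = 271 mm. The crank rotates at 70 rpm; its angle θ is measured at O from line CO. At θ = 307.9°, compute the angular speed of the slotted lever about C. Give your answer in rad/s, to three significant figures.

2.04

ω = 7.33 rad/s (from 70 rpm).
Crank pin A relative to C: A = (d + r cosθ, r sinθ); lever angle φ = atan2(r sinθ, d + r cosθ).
Differentiating tanφ: φ̇ = rω(d cosθ + r)/(d² + r² + 2dr cosθ).
d² + r² + 2dr cosθ = |CA|² = 0.130334 m²;  d cosθ + r = +0.29087 m.
|ω_lever| = |0.1244·7.33·+0.29087| / 0.130334 = 2.0351 rad/s.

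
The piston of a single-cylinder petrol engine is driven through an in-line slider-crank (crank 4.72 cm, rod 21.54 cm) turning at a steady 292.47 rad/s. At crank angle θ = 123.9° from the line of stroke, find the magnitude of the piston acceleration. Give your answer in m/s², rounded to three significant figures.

ω = 292.5 rad/s
x(θ) = r cosθ + √(L² − r² sin²θ); with ω constant, a = ω²·d²x/dθ².
d²x/dθ² = −r cosθ − r²(cos2θ)/√u − r⁴ sin²2θ/(4u^{3/2}),  u = L² − r² sin²θ = 0.0448624 m².
Substituting r = 0.0472 m, L = 0.2154 m, θ = 123.9°: d²x/dθ² = +0.030188 m.
a = ω²·d²x/dθ² = (292.5)²·(+0.030188) = +2582.2 m/s²;  |a| = 2582.2 m/s².

2580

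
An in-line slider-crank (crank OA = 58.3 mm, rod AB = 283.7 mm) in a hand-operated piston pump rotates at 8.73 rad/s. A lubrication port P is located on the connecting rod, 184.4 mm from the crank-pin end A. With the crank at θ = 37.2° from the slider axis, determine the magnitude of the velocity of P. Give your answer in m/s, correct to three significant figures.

ω = 8.73 rad/s.  Crank-pin speed |V_A| = rω = 0.50896 m/s, perpendicular to OA.
Rod angle: sinφ = −(r/L) sinθ ⇒ φ = -7.137°; ω_rod = −rω cosθ/√(L²−r²sin²θ) = -1.4401 rad/s.
V_P = V_A + ω_rod × AP, with AP = 0.1844 m along the rod.
Components: V_Px = −rω sinθ − a·ω_rod·sinφ = -0.34071 m/s;  V_Py = rω cosθ + a·ω_rod·cosφ = +0.1419 m/s.
|V_P| = √(V_Px² + V_Py²) = 0.36908 m/s.

0.369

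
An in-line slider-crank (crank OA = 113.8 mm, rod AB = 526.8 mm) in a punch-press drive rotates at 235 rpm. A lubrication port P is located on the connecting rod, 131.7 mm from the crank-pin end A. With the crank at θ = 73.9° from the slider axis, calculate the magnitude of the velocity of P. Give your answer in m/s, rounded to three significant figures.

2.79

ω = 24.61 rad/s.  Crank-pin speed |V_A| = rω = 2.8005 m/s, perpendicular to OA.
Rod angle: sinφ = −(r/L) sinθ ⇒ φ = -11.979°; ω_rod = −rω cosθ/√(L²−r²sin²θ) = -1.507 rad/s.
V_P = V_A + ω_rod × AP, with AP = 0.1317 m along the rod.
Components: V_Px = −rω sinθ − a·ω_rod·sinφ = -2.7319 m/s;  V_Py = rω cosθ + a·ω_rod·cosφ = +0.58247 m/s.
|V_P| = √(V_Px² + V_Py²) = 2.7933 m/s.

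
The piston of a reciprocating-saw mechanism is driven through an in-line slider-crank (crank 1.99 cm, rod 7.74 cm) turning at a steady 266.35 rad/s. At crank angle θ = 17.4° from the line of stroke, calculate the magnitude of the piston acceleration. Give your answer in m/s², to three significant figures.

1650

ω = 266.4 rad/s
x(θ) = r cosθ + √(L² − r² sin²θ); with ω constant, a = ω²·d²x/dθ².
d²x/dθ² = −r cosθ − r²(cos2θ)/√u − r⁴ sin²2θ/(4u^{3/2}),  u = L² − r² sin²θ = 0.00595535 m².
Substituting r = 0.0199 m, L = 0.0774 m, θ = 17.4°: d²x/dθ² = -0.023231 m.
a = ω²·d²x/dθ² = (266.4)²·(-0.023231) = -1648.1 m/s²;  |a| = 1648.1 m/s².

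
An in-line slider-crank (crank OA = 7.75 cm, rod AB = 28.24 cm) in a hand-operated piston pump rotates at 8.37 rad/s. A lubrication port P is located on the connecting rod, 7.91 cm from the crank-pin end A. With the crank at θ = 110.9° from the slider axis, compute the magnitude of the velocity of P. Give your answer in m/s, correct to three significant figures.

ω = 8.37 rad/s.  Crank-pin speed |V_A| = rω = 0.64867 m/s, perpendicular to OA.
Rod angle: sinφ = −(r/L) sinθ ⇒ φ = -14.855°; ω_rod = −rω cosθ/√(L²−r²sin²θ) = +0.84776 rad/s.
V_P = V_A + ω_rod × AP, with AP = 0.0791 m along the rod.
Components: V_Px = −rω sinθ − a·ω_rod·sinφ = -0.5888 m/s;  V_Py = rω cosθ + a·ω_rod·cosφ = -0.16659 m/s.
|V_P| = √(V_Px² + V_Py²) = 0.61192 m/s.

0.612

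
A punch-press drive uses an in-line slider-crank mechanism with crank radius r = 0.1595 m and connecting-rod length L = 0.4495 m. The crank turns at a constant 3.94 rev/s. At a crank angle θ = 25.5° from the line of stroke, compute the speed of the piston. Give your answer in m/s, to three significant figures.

ω = 2π·3.94 = 24.76 rad/s
For an in-line slider-crank, x = r cosθ + √(L² − r² sin²θ), so v = −rω sinθ·[1 + r cosθ/√(L² − r² sin²θ)].
With r = 0.1595 m, L = 0.4495 m, θ = 25.5°: √(L² − r² sin²θ) = 0.44422 m.
v = −0.1595·24.76·0.43051·[1 + 0.1595·0.90259/0.44422] = -2.2508 m/s.
|v| = 2.2508 m/s.

2.25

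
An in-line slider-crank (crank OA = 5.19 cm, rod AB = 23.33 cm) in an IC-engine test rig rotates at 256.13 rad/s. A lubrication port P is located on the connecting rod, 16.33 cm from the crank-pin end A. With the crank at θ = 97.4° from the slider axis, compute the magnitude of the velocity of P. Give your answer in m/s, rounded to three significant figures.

12.9

ω = 256.1 rad/s.  Crank-pin speed |V_A| = rω = 13.293 m/s, perpendicular to OA.
Rod angle: sinφ = −(r/L) sinθ ⇒ φ = -12.745°; ω_rod = −rω cosθ/√(L²−r²sin²θ) = +7.524 rad/s.
V_P = V_A + ω_rod × AP, with AP = 0.1633 m along the rod.
Components: V_Px = −rω sinθ − a·ω_rod·sinφ = -12.911 m/s;  V_Py = rω cosθ + a·ω_rod·cosφ = -0.5137 m/s.
|V_P| = √(V_Px² + V_Py²) = 12.922 m/s.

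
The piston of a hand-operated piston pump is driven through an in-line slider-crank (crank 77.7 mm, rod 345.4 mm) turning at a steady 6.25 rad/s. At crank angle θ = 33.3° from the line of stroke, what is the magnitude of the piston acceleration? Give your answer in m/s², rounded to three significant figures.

2.82

ω = 6.25 rad/s
x(θ) = r cosθ + √(L² − r² sin²θ); with ω constant, a = ω²·d²x/dθ².
d²x/dθ² = −r cosθ − r²(cos2θ)/√u − r⁴ sin²2θ/(4u^{3/2}),  u = L² − r² sin²θ = 0.117481 m².
Substituting r = 0.0777 m, L = 0.3454 m, θ = 33.3°: d²x/dθ² = -0.072128 m.
a = ω²·d²x/dθ² = (6.25)²·(-0.072128) = -2.8175 m/s²;  |a| = 2.8175 m/s².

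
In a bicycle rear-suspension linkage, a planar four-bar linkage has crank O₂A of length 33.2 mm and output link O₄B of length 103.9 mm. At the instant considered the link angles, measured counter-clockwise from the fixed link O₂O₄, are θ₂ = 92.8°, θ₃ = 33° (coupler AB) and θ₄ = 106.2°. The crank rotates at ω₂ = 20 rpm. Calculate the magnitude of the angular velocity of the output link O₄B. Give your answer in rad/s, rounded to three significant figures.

ω₂ = 2.094 rad/s (from 20 rpm).
Differentiating the loop-closure r₂e^{iθ₂}+r₃e^{iθ₃}=r₁+r₄e^{iθ₄} gives r₂ω₂e^{iθ₂}+r₃ω₃e^{iθ₃}=r₄ω₄e^{iθ₄}.
Eliminating the other unknown: ω₄ = r₂ω₂ sin(θ₂−θ₃) / [r₄ sin(θ₄−θ₃)].
Numerator sine = +0.86427; denominator sine = +0.95732.
Result = 0.0332·2.094·(+0.86427) / (0.1039·(+0.95732)) = +0.60419 rad/s; magnitude 0.60419 rad/s.

0.604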